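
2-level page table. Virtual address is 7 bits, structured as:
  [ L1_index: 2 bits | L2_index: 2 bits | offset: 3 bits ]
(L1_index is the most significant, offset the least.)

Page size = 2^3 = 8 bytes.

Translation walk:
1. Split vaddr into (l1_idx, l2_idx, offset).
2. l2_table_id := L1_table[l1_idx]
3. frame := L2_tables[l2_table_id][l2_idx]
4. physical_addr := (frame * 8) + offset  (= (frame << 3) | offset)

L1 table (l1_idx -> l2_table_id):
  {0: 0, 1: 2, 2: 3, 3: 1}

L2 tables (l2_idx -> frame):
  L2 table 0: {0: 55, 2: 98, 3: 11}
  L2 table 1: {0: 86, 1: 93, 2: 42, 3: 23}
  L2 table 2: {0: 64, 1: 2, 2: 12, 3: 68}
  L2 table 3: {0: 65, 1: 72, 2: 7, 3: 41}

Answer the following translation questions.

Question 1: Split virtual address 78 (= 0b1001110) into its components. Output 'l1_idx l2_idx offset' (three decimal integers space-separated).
vaddr = 78 = 0b1001110
  top 2 bits -> l1_idx = 2
  next 2 bits -> l2_idx = 1
  bottom 3 bits -> offset = 6

Answer: 2 1 6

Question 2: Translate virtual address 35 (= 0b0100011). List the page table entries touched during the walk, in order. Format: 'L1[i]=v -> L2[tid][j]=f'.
Answer: L1[1]=2 -> L2[2][0]=64

Derivation:
vaddr = 35 = 0b0100011
Split: l1_idx=1, l2_idx=0, offset=3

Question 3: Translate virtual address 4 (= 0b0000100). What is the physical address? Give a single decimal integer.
vaddr = 4 = 0b0000100
Split: l1_idx=0, l2_idx=0, offset=4
L1[0] = 0
L2[0][0] = 55
paddr = 55 * 8 + 4 = 444

Answer: 444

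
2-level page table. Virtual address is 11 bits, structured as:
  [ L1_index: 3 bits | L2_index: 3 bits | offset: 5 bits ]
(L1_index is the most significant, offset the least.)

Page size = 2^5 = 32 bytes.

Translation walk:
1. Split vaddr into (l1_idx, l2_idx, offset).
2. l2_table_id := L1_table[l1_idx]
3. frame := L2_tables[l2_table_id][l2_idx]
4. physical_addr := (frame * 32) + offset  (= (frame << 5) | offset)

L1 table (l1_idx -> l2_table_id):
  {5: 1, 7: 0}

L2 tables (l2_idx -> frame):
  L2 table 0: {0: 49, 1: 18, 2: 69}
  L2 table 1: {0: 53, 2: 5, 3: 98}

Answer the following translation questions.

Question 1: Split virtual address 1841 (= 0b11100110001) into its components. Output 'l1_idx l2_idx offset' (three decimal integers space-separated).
vaddr = 1841 = 0b11100110001
  top 3 bits -> l1_idx = 7
  next 3 bits -> l2_idx = 1
  bottom 5 bits -> offset = 17

Answer: 7 1 17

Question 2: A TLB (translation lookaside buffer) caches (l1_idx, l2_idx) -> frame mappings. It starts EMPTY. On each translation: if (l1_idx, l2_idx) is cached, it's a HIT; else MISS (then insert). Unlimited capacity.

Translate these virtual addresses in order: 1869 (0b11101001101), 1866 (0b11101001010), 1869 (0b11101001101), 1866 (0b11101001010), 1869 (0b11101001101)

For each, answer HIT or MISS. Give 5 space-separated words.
vaddr=1869: (7,2) not in TLB -> MISS, insert
vaddr=1866: (7,2) in TLB -> HIT
vaddr=1869: (7,2) in TLB -> HIT
vaddr=1866: (7,2) in TLB -> HIT
vaddr=1869: (7,2) in TLB -> HIT

Answer: MISS HIT HIT HIT HIT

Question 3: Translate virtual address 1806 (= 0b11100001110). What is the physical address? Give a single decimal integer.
vaddr = 1806 = 0b11100001110
Split: l1_idx=7, l2_idx=0, offset=14
L1[7] = 0
L2[0][0] = 49
paddr = 49 * 32 + 14 = 1582

Answer: 1582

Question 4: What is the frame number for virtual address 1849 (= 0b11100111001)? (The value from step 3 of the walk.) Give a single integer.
vaddr = 1849: l1_idx=7, l2_idx=1
L1[7] = 0; L2[0][1] = 18

Answer: 18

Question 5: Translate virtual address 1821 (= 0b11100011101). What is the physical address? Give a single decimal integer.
Answer: 1597

Derivation:
vaddr = 1821 = 0b11100011101
Split: l1_idx=7, l2_idx=0, offset=29
L1[7] = 0
L2[0][0] = 49
paddr = 49 * 32 + 29 = 1597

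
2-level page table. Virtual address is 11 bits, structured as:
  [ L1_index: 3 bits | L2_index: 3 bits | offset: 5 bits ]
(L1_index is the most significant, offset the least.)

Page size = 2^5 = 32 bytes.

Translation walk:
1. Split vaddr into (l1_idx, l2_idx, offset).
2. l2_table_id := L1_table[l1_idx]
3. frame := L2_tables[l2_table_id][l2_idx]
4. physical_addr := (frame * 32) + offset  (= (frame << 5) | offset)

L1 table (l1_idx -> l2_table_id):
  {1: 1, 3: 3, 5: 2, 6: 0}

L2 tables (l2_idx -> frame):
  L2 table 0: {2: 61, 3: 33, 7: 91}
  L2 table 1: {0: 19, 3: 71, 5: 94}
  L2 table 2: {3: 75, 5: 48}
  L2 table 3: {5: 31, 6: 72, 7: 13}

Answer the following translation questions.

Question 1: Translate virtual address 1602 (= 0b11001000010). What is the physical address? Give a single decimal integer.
Answer: 1954

Derivation:
vaddr = 1602 = 0b11001000010
Split: l1_idx=6, l2_idx=2, offset=2
L1[6] = 0
L2[0][2] = 61
paddr = 61 * 32 + 2 = 1954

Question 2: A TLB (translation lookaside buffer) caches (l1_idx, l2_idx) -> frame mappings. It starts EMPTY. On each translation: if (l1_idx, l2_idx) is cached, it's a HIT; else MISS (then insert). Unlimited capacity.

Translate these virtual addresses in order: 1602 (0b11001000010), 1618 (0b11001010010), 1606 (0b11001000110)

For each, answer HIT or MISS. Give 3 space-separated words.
vaddr=1602: (6,2) not in TLB -> MISS, insert
vaddr=1618: (6,2) in TLB -> HIT
vaddr=1606: (6,2) in TLB -> HIT

Answer: MISS HIT HIT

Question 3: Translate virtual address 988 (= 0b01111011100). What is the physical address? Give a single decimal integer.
vaddr = 988 = 0b01111011100
Split: l1_idx=3, l2_idx=6, offset=28
L1[3] = 3
L2[3][6] = 72
paddr = 72 * 32 + 28 = 2332

Answer: 2332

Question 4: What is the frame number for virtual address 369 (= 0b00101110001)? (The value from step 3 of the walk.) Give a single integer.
Answer: 71

Derivation:
vaddr = 369: l1_idx=1, l2_idx=3
L1[1] = 1; L2[1][3] = 71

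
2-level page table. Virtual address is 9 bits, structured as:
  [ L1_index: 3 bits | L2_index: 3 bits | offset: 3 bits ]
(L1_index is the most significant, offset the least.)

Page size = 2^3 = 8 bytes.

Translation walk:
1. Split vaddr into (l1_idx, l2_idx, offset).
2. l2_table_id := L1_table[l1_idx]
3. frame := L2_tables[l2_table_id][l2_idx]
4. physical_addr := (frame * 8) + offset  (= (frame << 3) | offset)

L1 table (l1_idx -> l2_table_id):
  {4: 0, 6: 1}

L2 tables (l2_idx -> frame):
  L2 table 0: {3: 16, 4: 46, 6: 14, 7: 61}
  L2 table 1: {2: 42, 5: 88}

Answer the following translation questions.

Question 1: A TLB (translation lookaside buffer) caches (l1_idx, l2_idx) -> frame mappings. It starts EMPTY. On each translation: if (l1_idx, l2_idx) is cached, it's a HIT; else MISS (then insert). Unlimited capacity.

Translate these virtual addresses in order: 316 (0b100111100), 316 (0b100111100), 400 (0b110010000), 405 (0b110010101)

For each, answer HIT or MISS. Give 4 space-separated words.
vaddr=316: (4,7) not in TLB -> MISS, insert
vaddr=316: (4,7) in TLB -> HIT
vaddr=400: (6,2) not in TLB -> MISS, insert
vaddr=405: (6,2) in TLB -> HIT

Answer: MISS HIT MISS HIT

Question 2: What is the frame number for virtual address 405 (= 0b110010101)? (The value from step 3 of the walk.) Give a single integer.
Answer: 42

Derivation:
vaddr = 405: l1_idx=6, l2_idx=2
L1[6] = 1; L2[1][2] = 42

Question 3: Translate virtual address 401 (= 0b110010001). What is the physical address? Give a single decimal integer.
vaddr = 401 = 0b110010001
Split: l1_idx=6, l2_idx=2, offset=1
L1[6] = 1
L2[1][2] = 42
paddr = 42 * 8 + 1 = 337

Answer: 337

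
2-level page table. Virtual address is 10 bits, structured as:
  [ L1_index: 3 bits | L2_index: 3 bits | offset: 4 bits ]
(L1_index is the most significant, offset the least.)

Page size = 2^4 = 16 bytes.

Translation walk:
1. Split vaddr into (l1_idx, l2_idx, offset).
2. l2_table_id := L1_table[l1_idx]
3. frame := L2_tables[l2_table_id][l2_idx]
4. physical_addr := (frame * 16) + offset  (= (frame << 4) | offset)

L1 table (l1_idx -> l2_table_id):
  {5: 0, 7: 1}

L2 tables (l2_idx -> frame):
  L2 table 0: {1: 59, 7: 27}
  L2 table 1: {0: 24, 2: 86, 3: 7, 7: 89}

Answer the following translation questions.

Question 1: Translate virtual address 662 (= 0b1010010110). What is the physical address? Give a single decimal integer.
vaddr = 662 = 0b1010010110
Split: l1_idx=5, l2_idx=1, offset=6
L1[5] = 0
L2[0][1] = 59
paddr = 59 * 16 + 6 = 950

Answer: 950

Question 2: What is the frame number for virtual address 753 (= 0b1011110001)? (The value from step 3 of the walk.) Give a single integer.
Answer: 27

Derivation:
vaddr = 753: l1_idx=5, l2_idx=7
L1[5] = 0; L2[0][7] = 27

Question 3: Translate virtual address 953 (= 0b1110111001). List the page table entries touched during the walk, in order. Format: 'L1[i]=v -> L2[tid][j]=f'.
Answer: L1[7]=1 -> L2[1][3]=7

Derivation:
vaddr = 953 = 0b1110111001
Split: l1_idx=7, l2_idx=3, offset=9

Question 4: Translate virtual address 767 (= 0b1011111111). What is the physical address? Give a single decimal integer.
vaddr = 767 = 0b1011111111
Split: l1_idx=5, l2_idx=7, offset=15
L1[5] = 0
L2[0][7] = 27
paddr = 27 * 16 + 15 = 447

Answer: 447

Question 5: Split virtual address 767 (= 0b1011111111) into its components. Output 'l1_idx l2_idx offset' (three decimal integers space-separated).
vaddr = 767 = 0b1011111111
  top 3 bits -> l1_idx = 5
  next 3 bits -> l2_idx = 7
  bottom 4 bits -> offset = 15

Answer: 5 7 15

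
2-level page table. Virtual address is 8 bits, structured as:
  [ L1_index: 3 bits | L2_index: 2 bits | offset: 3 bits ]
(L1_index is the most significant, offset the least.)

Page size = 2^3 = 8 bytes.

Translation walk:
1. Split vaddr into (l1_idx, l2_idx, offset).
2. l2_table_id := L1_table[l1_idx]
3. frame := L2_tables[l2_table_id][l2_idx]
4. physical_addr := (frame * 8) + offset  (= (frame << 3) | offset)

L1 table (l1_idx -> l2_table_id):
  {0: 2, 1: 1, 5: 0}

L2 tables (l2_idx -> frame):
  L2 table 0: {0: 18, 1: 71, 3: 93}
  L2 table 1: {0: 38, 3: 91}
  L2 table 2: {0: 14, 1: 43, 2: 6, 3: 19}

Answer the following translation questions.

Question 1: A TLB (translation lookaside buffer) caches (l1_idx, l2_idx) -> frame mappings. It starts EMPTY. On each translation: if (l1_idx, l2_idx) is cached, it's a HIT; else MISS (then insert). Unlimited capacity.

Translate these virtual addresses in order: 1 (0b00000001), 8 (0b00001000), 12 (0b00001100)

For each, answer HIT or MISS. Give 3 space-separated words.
vaddr=1: (0,0) not in TLB -> MISS, insert
vaddr=8: (0,1) not in TLB -> MISS, insert
vaddr=12: (0,1) in TLB -> HIT

Answer: MISS MISS HIT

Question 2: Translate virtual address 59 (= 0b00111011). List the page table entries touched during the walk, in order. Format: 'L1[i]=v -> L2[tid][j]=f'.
Answer: L1[1]=1 -> L2[1][3]=91

Derivation:
vaddr = 59 = 0b00111011
Split: l1_idx=1, l2_idx=3, offset=3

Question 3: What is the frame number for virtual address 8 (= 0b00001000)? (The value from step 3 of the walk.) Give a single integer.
Answer: 43

Derivation:
vaddr = 8: l1_idx=0, l2_idx=1
L1[0] = 2; L2[2][1] = 43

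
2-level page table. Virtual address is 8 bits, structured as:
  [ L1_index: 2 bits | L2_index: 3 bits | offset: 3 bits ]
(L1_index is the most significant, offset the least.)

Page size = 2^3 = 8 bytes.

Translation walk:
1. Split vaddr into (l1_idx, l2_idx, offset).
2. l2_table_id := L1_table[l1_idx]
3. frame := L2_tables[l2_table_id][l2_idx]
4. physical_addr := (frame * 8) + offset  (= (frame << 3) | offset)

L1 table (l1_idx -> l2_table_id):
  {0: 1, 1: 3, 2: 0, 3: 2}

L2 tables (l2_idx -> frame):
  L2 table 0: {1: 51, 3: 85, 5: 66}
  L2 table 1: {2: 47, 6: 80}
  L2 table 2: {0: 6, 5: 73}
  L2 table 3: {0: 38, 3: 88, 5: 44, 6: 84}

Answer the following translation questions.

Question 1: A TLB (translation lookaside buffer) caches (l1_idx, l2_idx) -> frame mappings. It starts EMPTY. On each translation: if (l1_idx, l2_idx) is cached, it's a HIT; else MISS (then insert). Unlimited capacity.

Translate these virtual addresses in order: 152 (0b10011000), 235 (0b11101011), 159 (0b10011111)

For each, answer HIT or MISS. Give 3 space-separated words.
vaddr=152: (2,3) not in TLB -> MISS, insert
vaddr=235: (3,5) not in TLB -> MISS, insert
vaddr=159: (2,3) in TLB -> HIT

Answer: MISS MISS HIT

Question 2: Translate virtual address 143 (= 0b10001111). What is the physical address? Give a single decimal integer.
vaddr = 143 = 0b10001111
Split: l1_idx=2, l2_idx=1, offset=7
L1[2] = 0
L2[0][1] = 51
paddr = 51 * 8 + 7 = 415

Answer: 415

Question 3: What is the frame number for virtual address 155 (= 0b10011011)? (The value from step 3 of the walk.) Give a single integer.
vaddr = 155: l1_idx=2, l2_idx=3
L1[2] = 0; L2[0][3] = 85

Answer: 85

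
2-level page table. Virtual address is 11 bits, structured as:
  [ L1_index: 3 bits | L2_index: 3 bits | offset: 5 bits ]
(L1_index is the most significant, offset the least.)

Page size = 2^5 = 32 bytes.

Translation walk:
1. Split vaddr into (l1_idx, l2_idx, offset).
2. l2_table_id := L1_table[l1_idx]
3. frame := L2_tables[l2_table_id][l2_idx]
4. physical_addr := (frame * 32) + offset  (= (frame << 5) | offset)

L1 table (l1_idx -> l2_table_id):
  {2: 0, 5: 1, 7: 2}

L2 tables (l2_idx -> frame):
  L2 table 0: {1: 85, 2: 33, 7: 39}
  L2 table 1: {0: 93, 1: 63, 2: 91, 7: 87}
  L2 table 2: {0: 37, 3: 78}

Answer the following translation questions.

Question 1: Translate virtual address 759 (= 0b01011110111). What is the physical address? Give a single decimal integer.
Answer: 1271

Derivation:
vaddr = 759 = 0b01011110111
Split: l1_idx=2, l2_idx=7, offset=23
L1[2] = 0
L2[0][7] = 39
paddr = 39 * 32 + 23 = 1271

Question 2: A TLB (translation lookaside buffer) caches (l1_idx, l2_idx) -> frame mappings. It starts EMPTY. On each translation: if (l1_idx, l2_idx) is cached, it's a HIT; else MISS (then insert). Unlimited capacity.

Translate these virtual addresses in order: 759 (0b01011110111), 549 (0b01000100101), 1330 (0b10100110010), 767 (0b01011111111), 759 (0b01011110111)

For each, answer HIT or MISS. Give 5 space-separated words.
vaddr=759: (2,7) not in TLB -> MISS, insert
vaddr=549: (2,1) not in TLB -> MISS, insert
vaddr=1330: (5,1) not in TLB -> MISS, insert
vaddr=767: (2,7) in TLB -> HIT
vaddr=759: (2,7) in TLB -> HIT

Answer: MISS MISS MISS HIT HIT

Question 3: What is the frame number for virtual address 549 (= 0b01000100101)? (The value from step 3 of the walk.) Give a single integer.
Answer: 85

Derivation:
vaddr = 549: l1_idx=2, l2_idx=1
L1[2] = 0; L2[0][1] = 85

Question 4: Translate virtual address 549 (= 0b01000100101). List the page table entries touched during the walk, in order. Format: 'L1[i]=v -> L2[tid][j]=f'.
Answer: L1[2]=0 -> L2[0][1]=85

Derivation:
vaddr = 549 = 0b01000100101
Split: l1_idx=2, l2_idx=1, offset=5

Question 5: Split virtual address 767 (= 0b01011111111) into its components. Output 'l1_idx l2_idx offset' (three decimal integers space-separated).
vaddr = 767 = 0b01011111111
  top 3 bits -> l1_idx = 2
  next 3 bits -> l2_idx = 7
  bottom 5 bits -> offset = 31

Answer: 2 7 31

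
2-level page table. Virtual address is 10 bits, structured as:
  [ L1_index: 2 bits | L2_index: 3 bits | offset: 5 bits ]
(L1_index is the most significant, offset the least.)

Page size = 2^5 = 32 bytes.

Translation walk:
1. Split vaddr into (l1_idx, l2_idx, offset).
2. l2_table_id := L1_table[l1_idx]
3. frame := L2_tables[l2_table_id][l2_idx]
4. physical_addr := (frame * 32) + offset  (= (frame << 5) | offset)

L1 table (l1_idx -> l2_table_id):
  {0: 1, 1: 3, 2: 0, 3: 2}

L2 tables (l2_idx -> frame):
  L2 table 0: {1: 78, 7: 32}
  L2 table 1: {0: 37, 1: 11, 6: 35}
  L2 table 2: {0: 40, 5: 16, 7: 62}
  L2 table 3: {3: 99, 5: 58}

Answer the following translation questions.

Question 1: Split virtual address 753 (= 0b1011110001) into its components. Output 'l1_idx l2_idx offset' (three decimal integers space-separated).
Answer: 2 7 17

Derivation:
vaddr = 753 = 0b1011110001
  top 2 bits -> l1_idx = 2
  next 3 bits -> l2_idx = 7
  bottom 5 bits -> offset = 17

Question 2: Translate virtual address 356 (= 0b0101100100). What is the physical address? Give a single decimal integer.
vaddr = 356 = 0b0101100100
Split: l1_idx=1, l2_idx=3, offset=4
L1[1] = 3
L2[3][3] = 99
paddr = 99 * 32 + 4 = 3172

Answer: 3172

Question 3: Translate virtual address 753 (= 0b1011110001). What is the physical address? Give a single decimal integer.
vaddr = 753 = 0b1011110001
Split: l1_idx=2, l2_idx=7, offset=17
L1[2] = 0
L2[0][7] = 32
paddr = 32 * 32 + 17 = 1041

Answer: 1041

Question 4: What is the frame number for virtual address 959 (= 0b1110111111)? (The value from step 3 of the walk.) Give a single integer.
Answer: 16

Derivation:
vaddr = 959: l1_idx=3, l2_idx=5
L1[3] = 2; L2[2][5] = 16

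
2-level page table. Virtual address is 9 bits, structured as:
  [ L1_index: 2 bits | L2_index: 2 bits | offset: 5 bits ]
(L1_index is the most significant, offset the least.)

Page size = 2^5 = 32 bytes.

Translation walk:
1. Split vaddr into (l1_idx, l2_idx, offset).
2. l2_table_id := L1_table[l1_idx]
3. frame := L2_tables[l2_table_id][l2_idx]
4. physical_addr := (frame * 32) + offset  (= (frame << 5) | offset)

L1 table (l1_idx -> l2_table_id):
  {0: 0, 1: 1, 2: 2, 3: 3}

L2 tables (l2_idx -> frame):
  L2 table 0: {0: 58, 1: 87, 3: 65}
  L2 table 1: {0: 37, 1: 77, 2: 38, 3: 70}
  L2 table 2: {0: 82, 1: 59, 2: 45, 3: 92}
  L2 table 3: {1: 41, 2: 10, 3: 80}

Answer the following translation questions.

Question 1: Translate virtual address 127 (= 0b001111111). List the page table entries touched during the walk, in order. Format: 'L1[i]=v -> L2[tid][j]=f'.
Answer: L1[0]=0 -> L2[0][3]=65

Derivation:
vaddr = 127 = 0b001111111
Split: l1_idx=0, l2_idx=3, offset=31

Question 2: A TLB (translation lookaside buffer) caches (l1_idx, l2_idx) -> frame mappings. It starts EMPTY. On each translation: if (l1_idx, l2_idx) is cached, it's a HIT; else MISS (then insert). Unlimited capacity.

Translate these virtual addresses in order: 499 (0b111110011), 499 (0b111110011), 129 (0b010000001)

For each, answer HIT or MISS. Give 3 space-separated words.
Answer: MISS HIT MISS

Derivation:
vaddr=499: (3,3) not in TLB -> MISS, insert
vaddr=499: (3,3) in TLB -> HIT
vaddr=129: (1,0) not in TLB -> MISS, insert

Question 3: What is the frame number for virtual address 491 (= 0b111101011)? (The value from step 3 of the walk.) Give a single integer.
Answer: 80

Derivation:
vaddr = 491: l1_idx=3, l2_idx=3
L1[3] = 3; L2[3][3] = 80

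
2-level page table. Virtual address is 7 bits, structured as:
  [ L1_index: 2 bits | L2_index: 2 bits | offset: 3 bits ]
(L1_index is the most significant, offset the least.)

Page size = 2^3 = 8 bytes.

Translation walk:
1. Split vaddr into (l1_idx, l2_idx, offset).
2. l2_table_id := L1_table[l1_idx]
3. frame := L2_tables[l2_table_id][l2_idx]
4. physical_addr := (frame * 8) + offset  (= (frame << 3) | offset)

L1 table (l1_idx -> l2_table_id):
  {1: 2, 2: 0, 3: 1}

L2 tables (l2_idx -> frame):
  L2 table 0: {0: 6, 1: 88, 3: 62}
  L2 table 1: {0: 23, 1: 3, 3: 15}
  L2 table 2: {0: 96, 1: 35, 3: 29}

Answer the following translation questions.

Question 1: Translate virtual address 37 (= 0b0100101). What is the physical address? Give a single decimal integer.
vaddr = 37 = 0b0100101
Split: l1_idx=1, l2_idx=0, offset=5
L1[1] = 2
L2[2][0] = 96
paddr = 96 * 8 + 5 = 773

Answer: 773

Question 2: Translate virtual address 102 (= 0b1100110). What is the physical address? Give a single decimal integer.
Answer: 190

Derivation:
vaddr = 102 = 0b1100110
Split: l1_idx=3, l2_idx=0, offset=6
L1[3] = 1
L2[1][0] = 23
paddr = 23 * 8 + 6 = 190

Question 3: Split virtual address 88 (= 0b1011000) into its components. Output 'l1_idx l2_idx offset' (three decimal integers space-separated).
Answer: 2 3 0

Derivation:
vaddr = 88 = 0b1011000
  top 2 bits -> l1_idx = 2
  next 2 bits -> l2_idx = 3
  bottom 3 bits -> offset = 0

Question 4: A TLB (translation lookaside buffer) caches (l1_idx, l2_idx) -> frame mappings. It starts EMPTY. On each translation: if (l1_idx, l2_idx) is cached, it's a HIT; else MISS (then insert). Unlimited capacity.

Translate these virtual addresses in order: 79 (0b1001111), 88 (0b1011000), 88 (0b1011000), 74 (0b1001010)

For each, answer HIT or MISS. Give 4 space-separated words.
Answer: MISS MISS HIT HIT

Derivation:
vaddr=79: (2,1) not in TLB -> MISS, insert
vaddr=88: (2,3) not in TLB -> MISS, insert
vaddr=88: (2,3) in TLB -> HIT
vaddr=74: (2,1) in TLB -> HIT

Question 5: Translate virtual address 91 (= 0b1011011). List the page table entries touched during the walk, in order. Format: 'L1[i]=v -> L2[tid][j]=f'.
vaddr = 91 = 0b1011011
Split: l1_idx=2, l2_idx=3, offset=3

Answer: L1[2]=0 -> L2[0][3]=62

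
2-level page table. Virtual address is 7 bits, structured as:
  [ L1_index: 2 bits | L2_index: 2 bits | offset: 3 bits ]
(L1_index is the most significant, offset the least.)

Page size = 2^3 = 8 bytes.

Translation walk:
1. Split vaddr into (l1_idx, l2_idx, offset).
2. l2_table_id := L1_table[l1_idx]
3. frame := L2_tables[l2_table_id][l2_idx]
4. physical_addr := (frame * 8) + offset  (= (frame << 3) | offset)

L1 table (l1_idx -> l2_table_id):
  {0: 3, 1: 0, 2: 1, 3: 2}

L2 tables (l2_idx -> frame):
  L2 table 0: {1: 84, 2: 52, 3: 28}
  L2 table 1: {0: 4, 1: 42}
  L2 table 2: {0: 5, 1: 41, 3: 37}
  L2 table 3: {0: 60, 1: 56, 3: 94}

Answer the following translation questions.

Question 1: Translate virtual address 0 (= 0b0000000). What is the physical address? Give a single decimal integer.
vaddr = 0 = 0b0000000
Split: l1_idx=0, l2_idx=0, offset=0
L1[0] = 3
L2[3][0] = 60
paddr = 60 * 8 + 0 = 480

Answer: 480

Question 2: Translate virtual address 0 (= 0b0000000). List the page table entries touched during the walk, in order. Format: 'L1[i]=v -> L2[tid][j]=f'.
Answer: L1[0]=3 -> L2[3][0]=60

Derivation:
vaddr = 0 = 0b0000000
Split: l1_idx=0, l2_idx=0, offset=0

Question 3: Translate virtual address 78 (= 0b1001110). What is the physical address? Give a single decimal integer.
Answer: 342

Derivation:
vaddr = 78 = 0b1001110
Split: l1_idx=2, l2_idx=1, offset=6
L1[2] = 1
L2[1][1] = 42
paddr = 42 * 8 + 6 = 342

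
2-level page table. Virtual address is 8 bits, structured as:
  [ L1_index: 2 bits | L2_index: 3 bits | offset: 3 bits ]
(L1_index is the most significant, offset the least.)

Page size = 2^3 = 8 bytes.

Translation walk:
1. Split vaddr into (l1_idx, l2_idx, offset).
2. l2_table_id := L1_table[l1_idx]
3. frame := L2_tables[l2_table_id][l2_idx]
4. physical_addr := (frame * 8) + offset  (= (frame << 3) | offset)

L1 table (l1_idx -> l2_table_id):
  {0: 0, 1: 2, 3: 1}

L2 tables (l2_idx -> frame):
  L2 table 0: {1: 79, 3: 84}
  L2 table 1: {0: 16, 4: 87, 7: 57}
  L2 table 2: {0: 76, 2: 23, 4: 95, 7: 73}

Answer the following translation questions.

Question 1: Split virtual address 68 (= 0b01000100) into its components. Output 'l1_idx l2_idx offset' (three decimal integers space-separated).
Answer: 1 0 4

Derivation:
vaddr = 68 = 0b01000100
  top 2 bits -> l1_idx = 1
  next 3 bits -> l2_idx = 0
  bottom 3 bits -> offset = 4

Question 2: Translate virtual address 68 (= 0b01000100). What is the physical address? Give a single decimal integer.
Answer: 612

Derivation:
vaddr = 68 = 0b01000100
Split: l1_idx=1, l2_idx=0, offset=4
L1[1] = 2
L2[2][0] = 76
paddr = 76 * 8 + 4 = 612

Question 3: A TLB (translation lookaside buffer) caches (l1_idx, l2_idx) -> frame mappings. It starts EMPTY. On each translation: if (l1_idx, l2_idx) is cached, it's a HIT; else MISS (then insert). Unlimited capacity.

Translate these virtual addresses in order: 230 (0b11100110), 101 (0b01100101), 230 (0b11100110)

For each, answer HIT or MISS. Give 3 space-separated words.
vaddr=230: (3,4) not in TLB -> MISS, insert
vaddr=101: (1,4) not in TLB -> MISS, insert
vaddr=230: (3,4) in TLB -> HIT

Answer: MISS MISS HIT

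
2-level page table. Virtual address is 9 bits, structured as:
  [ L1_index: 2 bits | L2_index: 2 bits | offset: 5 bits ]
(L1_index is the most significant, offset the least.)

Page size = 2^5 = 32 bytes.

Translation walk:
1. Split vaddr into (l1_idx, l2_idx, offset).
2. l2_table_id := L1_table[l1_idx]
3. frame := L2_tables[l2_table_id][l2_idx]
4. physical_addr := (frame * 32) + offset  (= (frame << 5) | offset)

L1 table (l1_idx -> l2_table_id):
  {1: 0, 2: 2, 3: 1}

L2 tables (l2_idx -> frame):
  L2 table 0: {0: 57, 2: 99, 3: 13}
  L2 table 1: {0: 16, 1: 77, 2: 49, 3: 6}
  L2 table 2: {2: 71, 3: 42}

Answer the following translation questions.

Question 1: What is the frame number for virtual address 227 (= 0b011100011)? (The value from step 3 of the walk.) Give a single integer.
Answer: 13

Derivation:
vaddr = 227: l1_idx=1, l2_idx=3
L1[1] = 0; L2[0][3] = 13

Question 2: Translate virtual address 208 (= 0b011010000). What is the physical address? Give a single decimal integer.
Answer: 3184

Derivation:
vaddr = 208 = 0b011010000
Split: l1_idx=1, l2_idx=2, offset=16
L1[1] = 0
L2[0][2] = 99
paddr = 99 * 32 + 16 = 3184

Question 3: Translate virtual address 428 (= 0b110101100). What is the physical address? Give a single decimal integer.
Answer: 2476

Derivation:
vaddr = 428 = 0b110101100
Split: l1_idx=3, l2_idx=1, offset=12
L1[3] = 1
L2[1][1] = 77
paddr = 77 * 32 + 12 = 2476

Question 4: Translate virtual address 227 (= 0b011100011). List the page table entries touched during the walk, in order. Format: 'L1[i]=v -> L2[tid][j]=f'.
Answer: L1[1]=0 -> L2[0][3]=13

Derivation:
vaddr = 227 = 0b011100011
Split: l1_idx=1, l2_idx=3, offset=3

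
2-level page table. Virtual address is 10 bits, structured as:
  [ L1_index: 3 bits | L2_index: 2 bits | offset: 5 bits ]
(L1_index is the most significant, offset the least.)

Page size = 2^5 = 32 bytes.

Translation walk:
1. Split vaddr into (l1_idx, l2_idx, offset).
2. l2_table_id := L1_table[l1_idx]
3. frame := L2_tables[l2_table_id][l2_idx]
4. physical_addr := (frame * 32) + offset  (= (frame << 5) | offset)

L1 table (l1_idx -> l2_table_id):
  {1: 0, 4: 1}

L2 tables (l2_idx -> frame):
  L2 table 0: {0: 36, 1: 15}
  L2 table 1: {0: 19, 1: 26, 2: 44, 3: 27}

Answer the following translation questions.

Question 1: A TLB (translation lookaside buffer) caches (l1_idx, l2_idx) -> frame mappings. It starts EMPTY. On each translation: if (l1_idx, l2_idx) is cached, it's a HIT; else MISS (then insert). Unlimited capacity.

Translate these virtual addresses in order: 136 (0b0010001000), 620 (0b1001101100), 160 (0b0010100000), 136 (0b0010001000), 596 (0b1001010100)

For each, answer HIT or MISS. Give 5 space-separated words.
Answer: MISS MISS MISS HIT MISS

Derivation:
vaddr=136: (1,0) not in TLB -> MISS, insert
vaddr=620: (4,3) not in TLB -> MISS, insert
vaddr=160: (1,1) not in TLB -> MISS, insert
vaddr=136: (1,0) in TLB -> HIT
vaddr=596: (4,2) not in TLB -> MISS, insert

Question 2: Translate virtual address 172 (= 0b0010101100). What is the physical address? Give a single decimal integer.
vaddr = 172 = 0b0010101100
Split: l1_idx=1, l2_idx=1, offset=12
L1[1] = 0
L2[0][1] = 15
paddr = 15 * 32 + 12 = 492

Answer: 492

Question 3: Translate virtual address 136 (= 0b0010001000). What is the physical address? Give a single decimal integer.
Answer: 1160

Derivation:
vaddr = 136 = 0b0010001000
Split: l1_idx=1, l2_idx=0, offset=8
L1[1] = 0
L2[0][0] = 36
paddr = 36 * 32 + 8 = 1160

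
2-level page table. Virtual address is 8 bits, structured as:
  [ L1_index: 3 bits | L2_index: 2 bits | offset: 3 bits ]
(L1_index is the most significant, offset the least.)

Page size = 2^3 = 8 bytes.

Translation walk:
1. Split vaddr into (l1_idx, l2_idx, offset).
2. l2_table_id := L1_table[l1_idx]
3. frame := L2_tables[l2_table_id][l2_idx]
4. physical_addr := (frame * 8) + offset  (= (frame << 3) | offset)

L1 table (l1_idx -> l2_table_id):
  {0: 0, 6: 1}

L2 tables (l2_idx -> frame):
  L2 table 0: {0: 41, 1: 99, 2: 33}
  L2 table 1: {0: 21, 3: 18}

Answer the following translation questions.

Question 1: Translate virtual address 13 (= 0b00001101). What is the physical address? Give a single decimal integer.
Answer: 797

Derivation:
vaddr = 13 = 0b00001101
Split: l1_idx=0, l2_idx=1, offset=5
L1[0] = 0
L2[0][1] = 99
paddr = 99 * 8 + 5 = 797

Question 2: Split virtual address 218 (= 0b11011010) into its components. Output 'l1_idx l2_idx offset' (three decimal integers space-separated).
Answer: 6 3 2

Derivation:
vaddr = 218 = 0b11011010
  top 3 bits -> l1_idx = 6
  next 2 bits -> l2_idx = 3
  bottom 3 bits -> offset = 2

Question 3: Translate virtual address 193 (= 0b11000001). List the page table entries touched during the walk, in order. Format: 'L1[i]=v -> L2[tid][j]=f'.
Answer: L1[6]=1 -> L2[1][0]=21

Derivation:
vaddr = 193 = 0b11000001
Split: l1_idx=6, l2_idx=0, offset=1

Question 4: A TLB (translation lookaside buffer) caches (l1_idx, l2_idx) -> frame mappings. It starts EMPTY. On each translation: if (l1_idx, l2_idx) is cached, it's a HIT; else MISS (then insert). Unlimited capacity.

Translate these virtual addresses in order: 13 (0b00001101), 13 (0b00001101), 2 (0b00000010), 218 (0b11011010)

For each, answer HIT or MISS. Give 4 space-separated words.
Answer: MISS HIT MISS MISS

Derivation:
vaddr=13: (0,1) not in TLB -> MISS, insert
vaddr=13: (0,1) in TLB -> HIT
vaddr=2: (0,0) not in TLB -> MISS, insert
vaddr=218: (6,3) not in TLB -> MISS, insert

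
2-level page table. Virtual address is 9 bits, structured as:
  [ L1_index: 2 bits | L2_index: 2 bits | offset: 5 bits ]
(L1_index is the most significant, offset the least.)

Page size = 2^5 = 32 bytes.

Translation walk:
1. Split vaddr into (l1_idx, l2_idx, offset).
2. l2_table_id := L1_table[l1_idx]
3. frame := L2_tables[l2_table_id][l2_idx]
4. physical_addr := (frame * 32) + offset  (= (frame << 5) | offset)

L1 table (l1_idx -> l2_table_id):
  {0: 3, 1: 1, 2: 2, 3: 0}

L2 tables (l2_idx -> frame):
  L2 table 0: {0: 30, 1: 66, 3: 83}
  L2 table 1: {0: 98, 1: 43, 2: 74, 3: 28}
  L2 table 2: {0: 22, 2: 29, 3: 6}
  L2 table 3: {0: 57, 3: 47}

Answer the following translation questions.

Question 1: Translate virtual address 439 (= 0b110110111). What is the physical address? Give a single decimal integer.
Answer: 2135

Derivation:
vaddr = 439 = 0b110110111
Split: l1_idx=3, l2_idx=1, offset=23
L1[3] = 0
L2[0][1] = 66
paddr = 66 * 32 + 23 = 2135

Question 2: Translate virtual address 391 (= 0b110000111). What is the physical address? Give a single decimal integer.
vaddr = 391 = 0b110000111
Split: l1_idx=3, l2_idx=0, offset=7
L1[3] = 0
L2[0][0] = 30
paddr = 30 * 32 + 7 = 967

Answer: 967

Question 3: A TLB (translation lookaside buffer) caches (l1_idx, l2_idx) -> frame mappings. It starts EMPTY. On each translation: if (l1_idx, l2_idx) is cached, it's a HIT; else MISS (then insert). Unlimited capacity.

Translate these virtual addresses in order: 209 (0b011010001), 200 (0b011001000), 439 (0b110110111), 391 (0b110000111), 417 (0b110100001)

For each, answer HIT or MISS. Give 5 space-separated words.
Answer: MISS HIT MISS MISS HIT

Derivation:
vaddr=209: (1,2) not in TLB -> MISS, insert
vaddr=200: (1,2) in TLB -> HIT
vaddr=439: (3,1) not in TLB -> MISS, insert
vaddr=391: (3,0) not in TLB -> MISS, insert
vaddr=417: (3,1) in TLB -> HIT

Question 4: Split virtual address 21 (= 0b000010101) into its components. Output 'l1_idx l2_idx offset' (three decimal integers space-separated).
vaddr = 21 = 0b000010101
  top 2 bits -> l1_idx = 0
  next 2 bits -> l2_idx = 0
  bottom 5 bits -> offset = 21

Answer: 0 0 21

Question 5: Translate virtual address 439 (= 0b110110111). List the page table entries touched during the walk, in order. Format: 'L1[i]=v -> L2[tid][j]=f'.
Answer: L1[3]=0 -> L2[0][1]=66

Derivation:
vaddr = 439 = 0b110110111
Split: l1_idx=3, l2_idx=1, offset=23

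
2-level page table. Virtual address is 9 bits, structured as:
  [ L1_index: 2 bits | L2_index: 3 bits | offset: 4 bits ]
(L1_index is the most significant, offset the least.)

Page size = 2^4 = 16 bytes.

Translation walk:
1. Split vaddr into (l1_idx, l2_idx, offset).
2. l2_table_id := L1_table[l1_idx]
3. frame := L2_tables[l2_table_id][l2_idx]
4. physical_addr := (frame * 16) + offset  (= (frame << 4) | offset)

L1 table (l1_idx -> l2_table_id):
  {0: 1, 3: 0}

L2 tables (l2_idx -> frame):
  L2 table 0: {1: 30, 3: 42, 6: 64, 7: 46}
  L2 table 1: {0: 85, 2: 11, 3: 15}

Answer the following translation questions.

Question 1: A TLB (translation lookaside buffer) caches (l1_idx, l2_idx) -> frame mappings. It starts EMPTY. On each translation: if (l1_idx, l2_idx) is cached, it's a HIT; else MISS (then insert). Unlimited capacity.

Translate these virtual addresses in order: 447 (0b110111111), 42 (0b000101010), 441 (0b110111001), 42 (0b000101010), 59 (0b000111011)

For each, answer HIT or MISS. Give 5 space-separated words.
vaddr=447: (3,3) not in TLB -> MISS, insert
vaddr=42: (0,2) not in TLB -> MISS, insert
vaddr=441: (3,3) in TLB -> HIT
vaddr=42: (0,2) in TLB -> HIT
vaddr=59: (0,3) not in TLB -> MISS, insert

Answer: MISS MISS HIT HIT MISS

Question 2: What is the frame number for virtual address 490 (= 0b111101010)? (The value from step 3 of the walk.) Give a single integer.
vaddr = 490: l1_idx=3, l2_idx=6
L1[3] = 0; L2[0][6] = 64

Answer: 64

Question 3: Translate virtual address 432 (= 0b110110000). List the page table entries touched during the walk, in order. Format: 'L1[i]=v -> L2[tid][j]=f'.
Answer: L1[3]=0 -> L2[0][3]=42

Derivation:
vaddr = 432 = 0b110110000
Split: l1_idx=3, l2_idx=3, offset=0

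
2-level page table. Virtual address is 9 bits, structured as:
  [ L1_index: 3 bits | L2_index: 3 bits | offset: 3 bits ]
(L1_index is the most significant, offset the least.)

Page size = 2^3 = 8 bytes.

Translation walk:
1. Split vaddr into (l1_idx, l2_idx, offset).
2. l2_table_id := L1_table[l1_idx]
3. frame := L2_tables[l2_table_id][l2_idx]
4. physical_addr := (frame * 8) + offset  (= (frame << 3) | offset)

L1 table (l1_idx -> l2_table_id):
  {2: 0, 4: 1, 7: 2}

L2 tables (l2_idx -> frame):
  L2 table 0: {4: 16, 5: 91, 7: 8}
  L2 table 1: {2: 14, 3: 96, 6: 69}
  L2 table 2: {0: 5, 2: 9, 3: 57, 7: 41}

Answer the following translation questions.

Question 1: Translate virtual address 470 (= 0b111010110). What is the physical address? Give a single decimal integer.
Answer: 78

Derivation:
vaddr = 470 = 0b111010110
Split: l1_idx=7, l2_idx=2, offset=6
L1[7] = 2
L2[2][2] = 9
paddr = 9 * 8 + 6 = 78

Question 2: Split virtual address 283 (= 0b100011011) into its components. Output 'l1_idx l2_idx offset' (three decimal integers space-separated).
Answer: 4 3 3

Derivation:
vaddr = 283 = 0b100011011
  top 3 bits -> l1_idx = 4
  next 3 bits -> l2_idx = 3
  bottom 3 bits -> offset = 3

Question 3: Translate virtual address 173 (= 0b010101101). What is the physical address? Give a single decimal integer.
vaddr = 173 = 0b010101101
Split: l1_idx=2, l2_idx=5, offset=5
L1[2] = 0
L2[0][5] = 91
paddr = 91 * 8 + 5 = 733

Answer: 733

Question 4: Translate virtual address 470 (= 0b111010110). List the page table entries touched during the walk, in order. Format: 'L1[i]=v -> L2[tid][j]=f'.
Answer: L1[7]=2 -> L2[2][2]=9

Derivation:
vaddr = 470 = 0b111010110
Split: l1_idx=7, l2_idx=2, offset=6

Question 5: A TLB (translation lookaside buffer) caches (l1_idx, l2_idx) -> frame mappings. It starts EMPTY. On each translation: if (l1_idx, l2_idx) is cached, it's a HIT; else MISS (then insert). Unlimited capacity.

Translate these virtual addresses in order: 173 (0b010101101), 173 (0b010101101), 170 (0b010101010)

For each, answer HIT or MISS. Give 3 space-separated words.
Answer: MISS HIT HIT

Derivation:
vaddr=173: (2,5) not in TLB -> MISS, insert
vaddr=173: (2,5) in TLB -> HIT
vaddr=170: (2,5) in TLB -> HIT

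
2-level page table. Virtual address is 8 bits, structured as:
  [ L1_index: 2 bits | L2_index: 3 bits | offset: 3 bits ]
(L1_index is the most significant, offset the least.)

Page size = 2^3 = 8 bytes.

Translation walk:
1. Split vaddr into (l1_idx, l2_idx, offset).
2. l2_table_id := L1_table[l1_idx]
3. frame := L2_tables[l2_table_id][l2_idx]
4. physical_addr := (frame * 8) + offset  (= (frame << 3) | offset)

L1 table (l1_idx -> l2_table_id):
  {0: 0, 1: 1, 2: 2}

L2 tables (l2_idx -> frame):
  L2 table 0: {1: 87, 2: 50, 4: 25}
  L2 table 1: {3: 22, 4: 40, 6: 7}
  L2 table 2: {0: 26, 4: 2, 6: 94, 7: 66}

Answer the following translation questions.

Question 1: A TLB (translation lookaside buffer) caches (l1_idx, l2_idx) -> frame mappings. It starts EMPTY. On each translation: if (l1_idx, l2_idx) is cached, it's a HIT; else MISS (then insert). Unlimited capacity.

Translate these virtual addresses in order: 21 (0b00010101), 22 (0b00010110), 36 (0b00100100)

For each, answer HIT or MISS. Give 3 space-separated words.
Answer: MISS HIT MISS

Derivation:
vaddr=21: (0,2) not in TLB -> MISS, insert
vaddr=22: (0,2) in TLB -> HIT
vaddr=36: (0,4) not in TLB -> MISS, insert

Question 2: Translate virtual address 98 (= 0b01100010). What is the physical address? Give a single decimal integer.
vaddr = 98 = 0b01100010
Split: l1_idx=1, l2_idx=4, offset=2
L1[1] = 1
L2[1][4] = 40
paddr = 40 * 8 + 2 = 322

Answer: 322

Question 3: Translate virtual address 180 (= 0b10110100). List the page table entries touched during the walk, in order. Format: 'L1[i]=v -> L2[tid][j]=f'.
vaddr = 180 = 0b10110100
Split: l1_idx=2, l2_idx=6, offset=4

Answer: L1[2]=2 -> L2[2][6]=94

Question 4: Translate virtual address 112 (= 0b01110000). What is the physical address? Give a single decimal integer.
vaddr = 112 = 0b01110000
Split: l1_idx=1, l2_idx=6, offset=0
L1[1] = 1
L2[1][6] = 7
paddr = 7 * 8 + 0 = 56

Answer: 56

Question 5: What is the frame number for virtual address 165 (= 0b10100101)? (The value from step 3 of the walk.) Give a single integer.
vaddr = 165: l1_idx=2, l2_idx=4
L1[2] = 2; L2[2][4] = 2

Answer: 2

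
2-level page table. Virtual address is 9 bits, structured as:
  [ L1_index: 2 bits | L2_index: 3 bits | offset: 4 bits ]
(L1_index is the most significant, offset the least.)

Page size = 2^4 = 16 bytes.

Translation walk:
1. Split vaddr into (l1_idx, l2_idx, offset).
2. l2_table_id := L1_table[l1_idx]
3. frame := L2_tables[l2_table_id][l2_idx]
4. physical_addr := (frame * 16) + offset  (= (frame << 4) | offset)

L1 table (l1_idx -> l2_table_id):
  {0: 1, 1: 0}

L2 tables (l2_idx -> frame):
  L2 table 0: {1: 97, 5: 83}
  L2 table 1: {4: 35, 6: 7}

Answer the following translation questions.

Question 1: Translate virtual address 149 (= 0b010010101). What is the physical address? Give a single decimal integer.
vaddr = 149 = 0b010010101
Split: l1_idx=1, l2_idx=1, offset=5
L1[1] = 0
L2[0][1] = 97
paddr = 97 * 16 + 5 = 1557

Answer: 1557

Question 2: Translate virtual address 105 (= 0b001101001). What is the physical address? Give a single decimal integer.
Answer: 121

Derivation:
vaddr = 105 = 0b001101001
Split: l1_idx=0, l2_idx=6, offset=9
L1[0] = 1
L2[1][6] = 7
paddr = 7 * 16 + 9 = 121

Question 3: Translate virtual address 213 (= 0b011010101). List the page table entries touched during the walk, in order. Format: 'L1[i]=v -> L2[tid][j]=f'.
Answer: L1[1]=0 -> L2[0][5]=83

Derivation:
vaddr = 213 = 0b011010101
Split: l1_idx=1, l2_idx=5, offset=5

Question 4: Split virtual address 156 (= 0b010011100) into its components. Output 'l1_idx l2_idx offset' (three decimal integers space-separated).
Answer: 1 1 12

Derivation:
vaddr = 156 = 0b010011100
  top 2 bits -> l1_idx = 1
  next 3 bits -> l2_idx = 1
  bottom 4 bits -> offset = 12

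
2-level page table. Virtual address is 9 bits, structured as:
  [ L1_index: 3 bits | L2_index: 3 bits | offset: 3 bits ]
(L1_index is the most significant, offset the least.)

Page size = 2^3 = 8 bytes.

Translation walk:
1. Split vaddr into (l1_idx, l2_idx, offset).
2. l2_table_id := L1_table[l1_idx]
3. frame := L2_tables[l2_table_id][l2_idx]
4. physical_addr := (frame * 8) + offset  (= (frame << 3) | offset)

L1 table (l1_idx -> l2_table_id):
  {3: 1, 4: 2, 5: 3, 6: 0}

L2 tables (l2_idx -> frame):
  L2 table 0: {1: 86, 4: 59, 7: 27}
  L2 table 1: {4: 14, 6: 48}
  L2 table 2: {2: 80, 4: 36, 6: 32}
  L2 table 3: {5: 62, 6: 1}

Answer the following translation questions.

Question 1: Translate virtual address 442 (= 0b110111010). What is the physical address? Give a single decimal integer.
Answer: 218

Derivation:
vaddr = 442 = 0b110111010
Split: l1_idx=6, l2_idx=7, offset=2
L1[6] = 0
L2[0][7] = 27
paddr = 27 * 8 + 2 = 218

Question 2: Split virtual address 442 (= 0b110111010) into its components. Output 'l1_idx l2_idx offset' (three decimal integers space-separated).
vaddr = 442 = 0b110111010
  top 3 bits -> l1_idx = 6
  next 3 bits -> l2_idx = 7
  bottom 3 bits -> offset = 2

Answer: 6 7 2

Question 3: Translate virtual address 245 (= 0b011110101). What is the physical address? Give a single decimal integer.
vaddr = 245 = 0b011110101
Split: l1_idx=3, l2_idx=6, offset=5
L1[3] = 1
L2[1][6] = 48
paddr = 48 * 8 + 5 = 389

Answer: 389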